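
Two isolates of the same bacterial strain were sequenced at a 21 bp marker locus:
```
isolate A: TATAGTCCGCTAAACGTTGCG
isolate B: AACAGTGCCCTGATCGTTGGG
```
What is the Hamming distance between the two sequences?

7

The sequences differ at positions 1, 3, 7, 9, 12, 14, 20 (1-based) — 7 in total.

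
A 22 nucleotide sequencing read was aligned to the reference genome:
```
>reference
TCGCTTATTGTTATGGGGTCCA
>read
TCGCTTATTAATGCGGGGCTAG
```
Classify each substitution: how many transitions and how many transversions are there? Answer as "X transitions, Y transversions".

6 transitions, 2 transversions

Mismatches (1-based):
base 10: G→A (purine→purine, transition)
base 11: T→A (pyrimidine→purine, transversion)
base 13: A→G (purine→purine, transition)
base 14: T→C (pyrimidine→pyrimidine, transition)
base 19: T→C (pyrimidine→pyrimidine, transition)
base 20: C→T (pyrimidine→pyrimidine, transition)
base 21: C→A (pyrimidine→purine, transversion)
base 22: A→G (purine→purine, transition)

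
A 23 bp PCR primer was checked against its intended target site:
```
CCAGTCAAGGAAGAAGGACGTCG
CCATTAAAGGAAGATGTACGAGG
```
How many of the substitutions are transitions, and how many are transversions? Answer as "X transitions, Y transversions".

Transitions (purine↔purine or pyrimidine↔pyrimidine): none.
Transversions (purine↔pyrimidine): 4 G→T, 6 C→A, 15 A→T, 17 G→T, 21 T→A, 22 C→G.

0 transitions, 6 transversions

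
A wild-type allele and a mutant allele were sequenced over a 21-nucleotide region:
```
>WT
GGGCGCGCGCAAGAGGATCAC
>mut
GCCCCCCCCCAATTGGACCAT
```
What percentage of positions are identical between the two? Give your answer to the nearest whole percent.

9 positions differ (2, 3, 5, 7, 9, 13, 14, 18, 21), so 12 of 21 match: 12/21 = 57.14%.

57%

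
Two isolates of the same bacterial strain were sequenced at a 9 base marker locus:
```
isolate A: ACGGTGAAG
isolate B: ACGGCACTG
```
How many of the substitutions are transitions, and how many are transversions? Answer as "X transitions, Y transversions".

2 transitions, 2 transversions

Transitions (purine↔purine or pyrimidine↔pyrimidine): 5 T→C, 6 G→A.
Transversions (purine↔pyrimidine): 7 A→C, 8 A→T.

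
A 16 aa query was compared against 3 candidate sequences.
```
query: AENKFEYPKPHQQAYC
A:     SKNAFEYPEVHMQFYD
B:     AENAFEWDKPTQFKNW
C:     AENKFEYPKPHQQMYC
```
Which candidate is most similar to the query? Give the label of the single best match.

A differs at 8 positions; B differs at 8 positions; C differs at 1 position. The closest is C.

C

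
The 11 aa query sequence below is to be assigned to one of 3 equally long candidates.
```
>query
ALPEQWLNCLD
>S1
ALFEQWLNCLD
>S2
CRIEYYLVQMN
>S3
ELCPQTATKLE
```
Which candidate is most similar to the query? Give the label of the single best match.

Hamming distances to query — S1: 1; S2: 9; S3: 8.
Smallest is S1 with 1 mismatch.

S1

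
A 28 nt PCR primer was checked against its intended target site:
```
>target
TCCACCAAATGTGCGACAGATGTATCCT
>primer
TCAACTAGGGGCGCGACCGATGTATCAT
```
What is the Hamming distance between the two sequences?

8

Comparing position by position, 8 sites differ: 3 (C/A), 6 (C/T), 8 (A/G), 9 (A/G), 10 (T/G), 12 (T/C), 18 (A/C), 27 (C/A).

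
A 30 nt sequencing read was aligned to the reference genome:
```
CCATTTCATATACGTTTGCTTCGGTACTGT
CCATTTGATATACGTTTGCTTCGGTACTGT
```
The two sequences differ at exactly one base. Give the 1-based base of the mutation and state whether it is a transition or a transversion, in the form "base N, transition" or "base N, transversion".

base 7, transversion

The sequences differ only at base 7: C→G (pyrimidine→purine), a transversion.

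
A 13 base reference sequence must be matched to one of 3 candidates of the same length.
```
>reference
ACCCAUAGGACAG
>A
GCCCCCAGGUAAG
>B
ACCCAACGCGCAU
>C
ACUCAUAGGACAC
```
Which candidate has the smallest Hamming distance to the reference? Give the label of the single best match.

C

Hamming distances to reference — A: 5; B: 5; C: 2.
Smallest is C with 2 mismatches.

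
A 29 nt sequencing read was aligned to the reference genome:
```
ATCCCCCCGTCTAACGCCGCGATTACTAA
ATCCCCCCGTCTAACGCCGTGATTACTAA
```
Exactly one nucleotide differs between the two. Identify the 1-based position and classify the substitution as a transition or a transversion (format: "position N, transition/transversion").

position 20, transition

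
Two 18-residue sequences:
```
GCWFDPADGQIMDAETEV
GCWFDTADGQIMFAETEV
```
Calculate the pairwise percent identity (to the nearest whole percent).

89%

2 positions differ (6, 13), so 16 of 18 match: 16/18 = 88.89%.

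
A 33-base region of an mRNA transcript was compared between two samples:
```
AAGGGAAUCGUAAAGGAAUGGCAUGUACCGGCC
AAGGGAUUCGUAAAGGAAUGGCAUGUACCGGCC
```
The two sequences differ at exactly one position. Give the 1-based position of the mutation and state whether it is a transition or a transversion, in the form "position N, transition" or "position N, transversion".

The sequences differ only at position 7: A→U (purine→pyrimidine), a transversion.

position 7, transversion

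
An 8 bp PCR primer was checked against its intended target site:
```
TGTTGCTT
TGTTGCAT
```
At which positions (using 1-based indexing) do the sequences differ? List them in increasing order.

7

Scanning 1-based: 7: T/A.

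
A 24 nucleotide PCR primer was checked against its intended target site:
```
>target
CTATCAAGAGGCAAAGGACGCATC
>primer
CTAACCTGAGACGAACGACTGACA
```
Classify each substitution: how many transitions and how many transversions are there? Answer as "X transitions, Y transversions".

3 transitions, 7 transversions

Transitions (purine↔purine or pyrimidine↔pyrimidine): 11 G→A, 13 A→G, 23 T→C.
Transversions (purine↔pyrimidine): 4 T→A, 6 A→C, 7 A→T, 16 G→C, 20 G→T, 21 C→G, 24 C→A.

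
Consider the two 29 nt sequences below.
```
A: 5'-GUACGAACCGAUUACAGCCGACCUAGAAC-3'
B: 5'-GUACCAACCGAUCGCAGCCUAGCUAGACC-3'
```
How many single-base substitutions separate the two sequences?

6

The sequences differ at bases 5, 13, 14, 20, 22, 28 (1-based) — 6 in total.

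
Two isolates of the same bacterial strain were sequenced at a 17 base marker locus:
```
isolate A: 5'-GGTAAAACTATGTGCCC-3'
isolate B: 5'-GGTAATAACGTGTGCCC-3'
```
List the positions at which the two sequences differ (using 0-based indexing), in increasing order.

5, 7, 8, 9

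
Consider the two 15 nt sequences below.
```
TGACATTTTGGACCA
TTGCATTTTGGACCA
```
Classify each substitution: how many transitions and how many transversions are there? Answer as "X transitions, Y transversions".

Mismatches (1-based):
base 2: G→T (purine→pyrimidine, transversion)
base 3: A→G (purine→purine, transition)

1 transition, 1 transversion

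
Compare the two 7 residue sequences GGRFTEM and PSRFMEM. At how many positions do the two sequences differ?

3

Comparing position by position, 3 positions differ: 1 (G/P), 2 (G/S), 5 (T/M).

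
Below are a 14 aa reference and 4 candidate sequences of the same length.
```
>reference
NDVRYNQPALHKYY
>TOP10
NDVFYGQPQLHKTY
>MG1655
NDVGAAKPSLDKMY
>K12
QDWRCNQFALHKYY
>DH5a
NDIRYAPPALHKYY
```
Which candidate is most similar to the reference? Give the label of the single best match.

DH5a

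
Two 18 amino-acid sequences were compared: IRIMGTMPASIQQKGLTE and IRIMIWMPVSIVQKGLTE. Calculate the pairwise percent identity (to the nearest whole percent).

78%

4 positions differ (5, 6, 9, 12), so 14 of 18 match: 14/18 = 77.78%.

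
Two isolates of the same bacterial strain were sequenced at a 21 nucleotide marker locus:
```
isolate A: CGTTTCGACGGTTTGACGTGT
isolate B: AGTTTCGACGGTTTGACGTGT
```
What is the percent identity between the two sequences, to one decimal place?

95.2%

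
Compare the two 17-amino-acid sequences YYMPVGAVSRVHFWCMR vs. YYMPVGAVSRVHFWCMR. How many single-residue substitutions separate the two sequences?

The two sequences are identical at every position.

0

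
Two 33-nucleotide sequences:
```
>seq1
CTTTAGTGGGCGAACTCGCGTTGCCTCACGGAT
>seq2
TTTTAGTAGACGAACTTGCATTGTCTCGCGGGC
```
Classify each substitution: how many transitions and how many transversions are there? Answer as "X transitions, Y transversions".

Transitions (purine↔purine or pyrimidine↔pyrimidine): 1 C→T, 8 G→A, 10 G→A, 17 C→T, 20 G→A, 24 C→T, 28 A→G, 32 A→G, 33 T→C.
Transversions (purine↔pyrimidine): none.

9 transitions, 0 transversions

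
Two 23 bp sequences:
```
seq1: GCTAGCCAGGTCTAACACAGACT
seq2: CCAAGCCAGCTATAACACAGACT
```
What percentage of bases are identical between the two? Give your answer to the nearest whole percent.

83%

4 positions differ (1, 3, 10, 12), so 19 of 23 match: 19/23 = 82.61%.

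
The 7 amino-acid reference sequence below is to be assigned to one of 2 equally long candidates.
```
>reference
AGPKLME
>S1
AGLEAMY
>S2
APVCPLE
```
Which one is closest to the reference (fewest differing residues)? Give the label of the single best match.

Hamming distances to reference — S1: 4; S2: 5.
Smallest is S1 with 4 mismatches.

S1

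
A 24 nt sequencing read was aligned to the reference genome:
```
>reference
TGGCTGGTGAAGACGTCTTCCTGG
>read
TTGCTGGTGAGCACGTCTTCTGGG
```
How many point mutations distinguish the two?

5

Mismatches (1-based): position 2: G→T; position 11: A→G; position 12: G→C; position 21: C→T; position 22: T→G.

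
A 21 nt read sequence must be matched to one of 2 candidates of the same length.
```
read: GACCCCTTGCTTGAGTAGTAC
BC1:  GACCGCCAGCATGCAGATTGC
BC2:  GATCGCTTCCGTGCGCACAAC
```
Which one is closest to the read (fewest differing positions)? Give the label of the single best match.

BC2

BC1 differs at 9 positions; BC2 differs at 8 positions. The closest is BC2.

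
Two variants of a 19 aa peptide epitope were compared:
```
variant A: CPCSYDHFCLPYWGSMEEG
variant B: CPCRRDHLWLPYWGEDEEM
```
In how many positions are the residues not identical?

7

Mismatches (1-based): position 4: S→R; position 5: Y→R; position 8: F→L; position 9: C→W; position 15: S→E; position 16: M→D; position 19: G→M.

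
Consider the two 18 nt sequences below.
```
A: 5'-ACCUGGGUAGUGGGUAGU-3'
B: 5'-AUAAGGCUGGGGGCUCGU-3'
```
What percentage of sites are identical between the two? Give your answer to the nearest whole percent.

Mismatches at positions 2, 3, 4, 7, 9, 11, 14, 16 (1-based): 8 of 18.
Identical positions: 10/18 = 55.56% → 56%.

56%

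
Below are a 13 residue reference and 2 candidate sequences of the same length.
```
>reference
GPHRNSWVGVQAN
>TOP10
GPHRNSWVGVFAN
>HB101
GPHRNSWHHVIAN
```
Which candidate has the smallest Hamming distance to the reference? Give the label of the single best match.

TOP10 differs at 1 position; HB101 differs at 3 positions. The closest is TOP10.

TOP10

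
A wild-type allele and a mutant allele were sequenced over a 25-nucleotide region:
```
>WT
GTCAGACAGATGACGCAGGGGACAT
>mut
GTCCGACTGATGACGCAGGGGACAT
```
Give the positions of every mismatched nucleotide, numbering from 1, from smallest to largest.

Scanning 1-based: 4: A/C; 8: A/T.

4, 8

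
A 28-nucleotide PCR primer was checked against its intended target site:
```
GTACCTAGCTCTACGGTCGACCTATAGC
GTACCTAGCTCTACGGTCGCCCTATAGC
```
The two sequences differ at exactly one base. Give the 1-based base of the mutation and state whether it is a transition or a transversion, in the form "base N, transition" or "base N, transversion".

The sequences differ only at base 20: A→C (purine→pyrimidine), a transversion.

base 20, transversion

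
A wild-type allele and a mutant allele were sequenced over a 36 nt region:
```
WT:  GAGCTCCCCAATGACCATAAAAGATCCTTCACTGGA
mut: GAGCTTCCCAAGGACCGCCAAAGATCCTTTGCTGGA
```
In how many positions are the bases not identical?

Mismatches (1-based): position 6: C→T; position 12: T→G; position 17: A→G; position 18: T→C; position 19: A→C; position 30: C→T; position 31: A→G.

7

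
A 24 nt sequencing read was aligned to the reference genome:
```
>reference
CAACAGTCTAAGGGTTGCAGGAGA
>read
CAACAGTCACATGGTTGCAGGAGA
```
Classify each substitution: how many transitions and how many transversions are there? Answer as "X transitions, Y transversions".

Mismatches (1-based):
position 9: T→A (pyrimidine→purine, transversion)
position 10: A→C (purine→pyrimidine, transversion)
position 12: G→T (purine→pyrimidine, transversion)

0 transitions, 3 transversions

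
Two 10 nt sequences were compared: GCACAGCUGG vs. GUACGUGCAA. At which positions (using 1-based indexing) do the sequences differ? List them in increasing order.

Scanning 1-based: 2: C/U; 5: A/G; 6: G/U; 7: C/G; 8: U/C; 9: G/A; 10: G/A.

2, 5, 6, 7, 8, 9, 10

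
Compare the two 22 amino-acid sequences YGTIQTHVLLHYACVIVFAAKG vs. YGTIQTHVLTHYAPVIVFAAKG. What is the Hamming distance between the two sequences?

2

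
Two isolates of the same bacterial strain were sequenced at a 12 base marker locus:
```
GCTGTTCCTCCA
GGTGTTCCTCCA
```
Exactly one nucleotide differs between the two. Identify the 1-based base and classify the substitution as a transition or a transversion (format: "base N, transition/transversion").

base 2, transversion

Base 2 changes C→G. C is a pyrimidine and G is a purine, so this is a transversion.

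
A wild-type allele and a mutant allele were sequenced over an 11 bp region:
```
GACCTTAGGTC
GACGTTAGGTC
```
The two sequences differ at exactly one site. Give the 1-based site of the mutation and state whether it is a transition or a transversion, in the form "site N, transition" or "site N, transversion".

site 4, transversion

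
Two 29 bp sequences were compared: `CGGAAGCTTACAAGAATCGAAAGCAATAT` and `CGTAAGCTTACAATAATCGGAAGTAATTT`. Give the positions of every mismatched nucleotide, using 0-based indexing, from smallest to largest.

Scanning 0-based: 2: G/T; 13: G/T; 19: A/G; 23: C/T; 27: A/T.

2, 13, 19, 23, 27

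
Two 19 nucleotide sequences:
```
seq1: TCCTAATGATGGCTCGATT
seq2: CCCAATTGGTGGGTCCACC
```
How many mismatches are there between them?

Comparing position by position, 8 bases differ: 1 (T/C), 4 (T/A), 6 (A/T), 9 (A/G), 13 (C/G), 16 (G/C), 18 (T/C), 19 (T/C).

8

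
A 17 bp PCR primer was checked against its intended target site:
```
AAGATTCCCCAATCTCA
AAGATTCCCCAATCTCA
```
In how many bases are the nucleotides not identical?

No positions differ; the sequences are identical.

0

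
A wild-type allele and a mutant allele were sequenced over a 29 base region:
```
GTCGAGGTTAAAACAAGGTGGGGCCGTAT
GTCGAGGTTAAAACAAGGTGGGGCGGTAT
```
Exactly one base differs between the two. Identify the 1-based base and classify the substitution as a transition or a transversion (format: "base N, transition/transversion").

base 25, transversion

The sequences differ only at base 25: C→G (pyrimidine→purine), a transversion.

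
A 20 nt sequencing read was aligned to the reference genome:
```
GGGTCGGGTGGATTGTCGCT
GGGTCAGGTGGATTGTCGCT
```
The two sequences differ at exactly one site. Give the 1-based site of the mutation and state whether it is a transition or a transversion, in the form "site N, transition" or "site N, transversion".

The sequences differ only at site 6: G→A (purine→purine), a transition.

site 6, transition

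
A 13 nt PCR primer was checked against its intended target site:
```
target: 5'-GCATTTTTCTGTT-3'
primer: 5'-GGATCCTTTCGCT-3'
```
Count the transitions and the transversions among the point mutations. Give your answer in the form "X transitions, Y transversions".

5 transitions, 1 transversion

Mismatches (1-based):
site 2: C→G (pyrimidine→purine, transversion)
site 5: T→C (pyrimidine→pyrimidine, transition)
site 6: T→C (pyrimidine→pyrimidine, transition)
site 9: C→T (pyrimidine→pyrimidine, transition)
site 10: T→C (pyrimidine→pyrimidine, transition)
site 12: T→C (pyrimidine→pyrimidine, transition)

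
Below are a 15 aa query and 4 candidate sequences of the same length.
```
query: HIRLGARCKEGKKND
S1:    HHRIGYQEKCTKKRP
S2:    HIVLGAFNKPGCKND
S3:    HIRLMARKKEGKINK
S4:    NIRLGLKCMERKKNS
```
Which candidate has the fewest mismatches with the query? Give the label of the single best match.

S3

Hamming distances to query — S1: 9; S2: 5; S3: 4; S4: 6.
Smallest is S3 with 4 mismatches.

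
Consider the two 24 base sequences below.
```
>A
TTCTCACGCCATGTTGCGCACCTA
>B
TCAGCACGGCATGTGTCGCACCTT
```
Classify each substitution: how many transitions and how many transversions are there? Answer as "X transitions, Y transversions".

1 transition, 6 transversions

Transitions (purine↔purine or pyrimidine↔pyrimidine): 2 T→C.
Transversions (purine↔pyrimidine): 3 C→A, 4 T→G, 9 C→G, 15 T→G, 16 G→T, 24 A→T.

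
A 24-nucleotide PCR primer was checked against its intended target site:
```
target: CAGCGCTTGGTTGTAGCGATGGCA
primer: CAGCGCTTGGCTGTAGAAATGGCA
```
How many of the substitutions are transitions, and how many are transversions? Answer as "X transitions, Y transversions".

2 transitions, 1 transversion

Mismatches (1-based):
base 11: T→C (pyrimidine→pyrimidine, transition)
base 17: C→A (pyrimidine→purine, transversion)
base 18: G→A (purine→purine, transition)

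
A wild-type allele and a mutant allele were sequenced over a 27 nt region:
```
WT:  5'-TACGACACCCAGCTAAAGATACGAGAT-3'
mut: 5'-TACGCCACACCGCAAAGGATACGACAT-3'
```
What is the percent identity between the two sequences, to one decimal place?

Mismatches at positions 5, 9, 11, 14, 17, 25 (1-based): 6 of 27.
Identical positions: 21/27 = 77.78% → 77.8%.

77.8%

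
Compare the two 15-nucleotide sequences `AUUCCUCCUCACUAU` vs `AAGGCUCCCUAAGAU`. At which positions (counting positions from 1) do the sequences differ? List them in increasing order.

2, 3, 4, 9, 10, 12, 13

Differences at position 2 (U→A), position 3 (U→G), position 4 (C→G), position 9 (U→C), position 10 (C→U), position 12 (C→A), position 13 (U→G).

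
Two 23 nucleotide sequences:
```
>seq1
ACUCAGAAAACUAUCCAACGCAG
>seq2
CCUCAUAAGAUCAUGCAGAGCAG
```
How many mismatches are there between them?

8

Comparing position by position, 8 sites differ: 1 (A/C), 6 (G/U), 9 (A/G), 11 (C/U), 12 (U/C), 15 (C/G), 18 (A/G), 19 (C/A).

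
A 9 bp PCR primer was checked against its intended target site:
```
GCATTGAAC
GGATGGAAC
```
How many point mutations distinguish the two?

Comparing position by position, 2 bases differ: 2 (C/G), 5 (T/G).

2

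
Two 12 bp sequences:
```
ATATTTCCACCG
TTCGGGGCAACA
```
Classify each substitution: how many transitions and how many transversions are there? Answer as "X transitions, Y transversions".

1 transition, 7 transversions

Transitions (purine↔purine or pyrimidine↔pyrimidine): 12 G→A.
Transversions (purine↔pyrimidine): 1 A→T, 3 A→C, 4 T→G, 5 T→G, 6 T→G, 7 C→G, 10 C→A.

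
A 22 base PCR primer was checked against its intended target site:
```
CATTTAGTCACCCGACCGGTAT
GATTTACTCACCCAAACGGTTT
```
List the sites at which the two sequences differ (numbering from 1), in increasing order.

1, 7, 14, 16, 21

Differences at site 1 (C→G), site 7 (G→C), site 14 (G→A), site 16 (C→A), site 21 (A→T).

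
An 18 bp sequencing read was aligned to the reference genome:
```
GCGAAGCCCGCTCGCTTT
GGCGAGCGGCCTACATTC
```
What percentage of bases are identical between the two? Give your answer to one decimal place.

44.4%

Mismatches at positions 2, 3, 4, 8, 9, 10, 13, 14, 15, 18 (1-based): 10 of 18.
Identical positions: 8/18 = 44.44% → 44.4%.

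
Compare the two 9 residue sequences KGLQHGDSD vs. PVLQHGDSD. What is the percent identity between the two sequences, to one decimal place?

2 positions differ (1, 2), so 7 of 9 match: 7/9 = 77.78%.

77.8%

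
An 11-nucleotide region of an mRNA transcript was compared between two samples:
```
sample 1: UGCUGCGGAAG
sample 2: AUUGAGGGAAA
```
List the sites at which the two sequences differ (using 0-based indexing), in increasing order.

0, 1, 2, 3, 4, 5, 10

Scanning 0-based: 0: U/A; 1: G/U; 2: C/U; 3: U/G; 4: G/A; 5: C/G; 10: G/A.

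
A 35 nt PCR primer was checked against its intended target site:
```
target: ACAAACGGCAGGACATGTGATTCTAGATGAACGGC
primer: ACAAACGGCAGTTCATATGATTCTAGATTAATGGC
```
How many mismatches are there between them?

5

Comparing position by position, 5 sites differ: 12 (G/T), 13 (A/T), 17 (G/A), 29 (G/T), 32 (C/T).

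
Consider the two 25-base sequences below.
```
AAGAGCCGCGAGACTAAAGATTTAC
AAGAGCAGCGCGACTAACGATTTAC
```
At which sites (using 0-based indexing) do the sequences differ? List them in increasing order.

Differences at site 6 (C→A), site 10 (A→C), site 17 (A→C).

6, 10, 17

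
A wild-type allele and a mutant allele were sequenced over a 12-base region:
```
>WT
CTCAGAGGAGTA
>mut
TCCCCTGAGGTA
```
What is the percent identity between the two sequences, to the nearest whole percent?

42%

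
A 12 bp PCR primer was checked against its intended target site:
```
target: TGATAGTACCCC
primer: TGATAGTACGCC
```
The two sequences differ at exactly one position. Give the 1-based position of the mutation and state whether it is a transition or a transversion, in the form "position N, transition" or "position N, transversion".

The sequences differ only at position 10: C→G (pyrimidine→purine), a transversion.

position 10, transversion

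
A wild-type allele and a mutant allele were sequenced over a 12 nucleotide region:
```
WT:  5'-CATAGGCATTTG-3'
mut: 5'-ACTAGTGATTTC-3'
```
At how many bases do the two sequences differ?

5

Comparing position by position, 5 bases differ: 1 (C/A), 2 (A/C), 6 (G/T), 7 (C/G), 12 (G/C).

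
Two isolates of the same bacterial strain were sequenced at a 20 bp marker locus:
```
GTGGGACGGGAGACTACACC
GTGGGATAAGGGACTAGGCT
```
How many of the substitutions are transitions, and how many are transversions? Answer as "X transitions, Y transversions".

Mismatches (1-based):
base 7: C→T (pyrimidine→pyrimidine, transition)
base 8: G→A (purine→purine, transition)
base 9: G→A (purine→purine, transition)
base 11: A→G (purine→purine, transition)
base 17: C→G (pyrimidine→purine, transversion)
base 18: A→G (purine→purine, transition)
base 20: C→T (pyrimidine→pyrimidine, transition)

6 transitions, 1 transversion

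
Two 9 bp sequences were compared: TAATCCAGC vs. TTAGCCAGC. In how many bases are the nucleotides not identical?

Comparing position by position, 2 bases differ: 2 (A/T), 4 (T/G).

2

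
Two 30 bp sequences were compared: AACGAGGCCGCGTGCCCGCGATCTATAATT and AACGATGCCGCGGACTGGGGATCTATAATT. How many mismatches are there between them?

Mismatches (1-based): site 6: G→T; site 13: T→G; site 14: G→A; site 16: C→T; site 17: C→G; site 19: C→G.

6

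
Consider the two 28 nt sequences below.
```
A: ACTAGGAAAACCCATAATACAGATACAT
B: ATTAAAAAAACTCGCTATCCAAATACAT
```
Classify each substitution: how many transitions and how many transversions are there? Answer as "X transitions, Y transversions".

7 transitions, 2 transversions

Transitions (purine↔purine or pyrimidine↔pyrimidine): 2 C→T, 5 G→A, 6 G→A, 12 C→T, 14 A→G, 15 T→C, 22 G→A.
Transversions (purine↔pyrimidine): 16 A→T, 19 A→C.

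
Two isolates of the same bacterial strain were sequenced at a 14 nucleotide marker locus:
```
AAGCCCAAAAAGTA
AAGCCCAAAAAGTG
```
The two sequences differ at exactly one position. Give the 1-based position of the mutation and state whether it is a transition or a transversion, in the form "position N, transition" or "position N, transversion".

The sequences differ only at position 14: A→G (purine→purine), a transition.

position 14, transition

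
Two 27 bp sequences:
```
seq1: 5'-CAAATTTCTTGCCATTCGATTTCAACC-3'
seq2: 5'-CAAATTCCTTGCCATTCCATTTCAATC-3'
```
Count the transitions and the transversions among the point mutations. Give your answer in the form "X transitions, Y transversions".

Mismatches (1-based):
base 7: T→C (pyrimidine→pyrimidine, transition)
base 18: G→C (purine→pyrimidine, transversion)
base 26: C→T (pyrimidine→pyrimidine, transition)

2 transitions, 1 transversion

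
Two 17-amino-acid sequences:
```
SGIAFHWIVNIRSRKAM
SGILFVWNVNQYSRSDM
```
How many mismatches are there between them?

7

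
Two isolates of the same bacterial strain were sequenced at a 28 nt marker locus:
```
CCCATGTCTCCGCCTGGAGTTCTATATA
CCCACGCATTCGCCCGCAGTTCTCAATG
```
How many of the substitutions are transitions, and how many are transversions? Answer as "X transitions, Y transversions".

Mismatches (1-based):
position 5: T→C (pyrimidine→pyrimidine, transition)
position 7: T→C (pyrimidine→pyrimidine, transition)
position 8: C→A (pyrimidine→purine, transversion)
position 10: C→T (pyrimidine→pyrimidine, transition)
position 15: T→C (pyrimidine→pyrimidine, transition)
position 17: G→C (purine→pyrimidine, transversion)
position 24: A→C (purine→pyrimidine, transversion)
position 25: T→A (pyrimidine→purine, transversion)
position 28: A→G (purine→purine, transition)

5 transitions, 4 transversions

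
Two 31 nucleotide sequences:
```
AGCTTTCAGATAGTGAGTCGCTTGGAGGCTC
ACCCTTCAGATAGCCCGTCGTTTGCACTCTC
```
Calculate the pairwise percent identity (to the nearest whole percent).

71%

9 positions differ (2, 4, 14, 15, 16, 21, 25, 27, 28), so 22 of 31 match: 22/31 = 70.97%.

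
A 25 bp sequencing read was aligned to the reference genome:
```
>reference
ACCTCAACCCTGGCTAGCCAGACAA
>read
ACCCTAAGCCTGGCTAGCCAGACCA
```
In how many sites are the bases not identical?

The sequences differ at sites 4, 5, 8, 24 (1-based) — 4 in total.

4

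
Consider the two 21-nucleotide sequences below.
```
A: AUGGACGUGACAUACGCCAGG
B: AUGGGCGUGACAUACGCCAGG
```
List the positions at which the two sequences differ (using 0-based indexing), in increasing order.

4

Differences at position 4 (A→G).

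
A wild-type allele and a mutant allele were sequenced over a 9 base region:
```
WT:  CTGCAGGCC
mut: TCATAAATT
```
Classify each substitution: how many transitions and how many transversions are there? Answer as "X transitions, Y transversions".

8 transitions, 0 transversions

Transitions (purine↔purine or pyrimidine↔pyrimidine): 1 C→T, 2 T→C, 3 G→A, 4 C→T, 6 G→A, 7 G→A, 8 C→T, 9 C→T.
Transversions (purine↔pyrimidine): none.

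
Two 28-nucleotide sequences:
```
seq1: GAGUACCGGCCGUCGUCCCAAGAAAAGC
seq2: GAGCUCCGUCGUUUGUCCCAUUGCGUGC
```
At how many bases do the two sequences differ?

12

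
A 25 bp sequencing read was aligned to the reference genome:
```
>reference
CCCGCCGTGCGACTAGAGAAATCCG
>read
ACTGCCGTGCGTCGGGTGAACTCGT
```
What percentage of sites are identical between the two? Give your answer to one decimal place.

64.0%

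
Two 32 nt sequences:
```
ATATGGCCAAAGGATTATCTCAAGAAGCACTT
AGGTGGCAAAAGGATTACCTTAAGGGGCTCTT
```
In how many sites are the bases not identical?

8

The sequences differ at sites 2, 3, 8, 18, 21, 25, 26, 29 (1-based) — 8 in total.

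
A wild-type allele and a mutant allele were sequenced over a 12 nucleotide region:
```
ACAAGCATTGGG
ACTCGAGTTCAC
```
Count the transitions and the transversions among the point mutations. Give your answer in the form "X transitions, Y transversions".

2 transitions, 5 transversions

Transitions (purine↔purine or pyrimidine↔pyrimidine): 7 A→G, 11 G→A.
Transversions (purine↔pyrimidine): 3 A→T, 4 A→C, 6 C→A, 10 G→C, 12 G→C.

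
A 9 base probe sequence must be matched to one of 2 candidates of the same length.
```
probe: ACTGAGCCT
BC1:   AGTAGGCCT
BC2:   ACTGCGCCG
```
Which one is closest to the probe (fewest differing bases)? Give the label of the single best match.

BC2

BC1 differs at 3 bases; BC2 differs at 2 bases. The closest is BC2.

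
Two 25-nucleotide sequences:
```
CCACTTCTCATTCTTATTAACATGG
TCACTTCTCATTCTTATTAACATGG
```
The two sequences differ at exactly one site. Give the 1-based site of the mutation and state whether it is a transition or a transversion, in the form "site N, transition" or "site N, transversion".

The sequences differ only at site 1: C→T (pyrimidine→pyrimidine), a transition.

site 1, transition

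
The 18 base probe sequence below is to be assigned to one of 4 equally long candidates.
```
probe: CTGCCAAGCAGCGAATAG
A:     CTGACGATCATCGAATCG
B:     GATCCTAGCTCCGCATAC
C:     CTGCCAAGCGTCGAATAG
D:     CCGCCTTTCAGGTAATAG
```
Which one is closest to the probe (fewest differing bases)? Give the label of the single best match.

Hamming distances to probe — A: 5; B: 8; C: 2; D: 6.
Smallest is C with 2 mismatches.

C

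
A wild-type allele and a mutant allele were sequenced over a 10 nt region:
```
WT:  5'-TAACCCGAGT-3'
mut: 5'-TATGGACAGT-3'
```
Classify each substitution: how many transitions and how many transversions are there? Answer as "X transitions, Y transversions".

0 transitions, 5 transversions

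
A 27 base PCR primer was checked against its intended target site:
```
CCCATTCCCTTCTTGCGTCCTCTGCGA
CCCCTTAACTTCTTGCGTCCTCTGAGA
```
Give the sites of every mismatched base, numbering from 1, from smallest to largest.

4, 7, 8, 25

Scanning 1-based: 4: A/C; 7: C/A; 8: C/A; 25: C/A.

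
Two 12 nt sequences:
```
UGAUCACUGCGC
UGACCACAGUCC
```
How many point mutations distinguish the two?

4

Comparing position by position, 4 bases differ: 4 (U/C), 8 (U/A), 10 (C/U), 11 (G/C).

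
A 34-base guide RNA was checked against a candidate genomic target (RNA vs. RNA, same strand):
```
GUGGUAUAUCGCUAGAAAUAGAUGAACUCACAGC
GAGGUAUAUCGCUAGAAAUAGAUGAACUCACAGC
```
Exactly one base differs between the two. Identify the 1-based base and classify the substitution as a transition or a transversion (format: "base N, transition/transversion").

base 2, transversion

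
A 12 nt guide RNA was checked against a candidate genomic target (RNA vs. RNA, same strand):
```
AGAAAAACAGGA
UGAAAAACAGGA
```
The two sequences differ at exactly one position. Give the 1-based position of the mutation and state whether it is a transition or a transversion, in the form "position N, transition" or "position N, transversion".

Position 1 changes A→U. A is a purine and U is a pyrimidine, so this is a transversion.

position 1, transversion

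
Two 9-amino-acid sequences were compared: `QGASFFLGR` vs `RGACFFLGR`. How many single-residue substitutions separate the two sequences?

2

Mismatches (1-based): position 1: Q→R; position 4: S→C.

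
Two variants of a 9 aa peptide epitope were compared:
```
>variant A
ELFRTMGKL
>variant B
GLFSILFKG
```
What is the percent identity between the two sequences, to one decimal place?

6 positions differ (1, 4, 5, 6, 7, 9), so 3 of 9 match: 3/9 = 33.33%.

33.3%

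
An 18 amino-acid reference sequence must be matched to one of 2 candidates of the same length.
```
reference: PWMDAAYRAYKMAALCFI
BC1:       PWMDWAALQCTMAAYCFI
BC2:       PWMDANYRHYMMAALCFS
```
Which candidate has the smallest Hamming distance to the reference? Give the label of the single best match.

BC2

BC1 differs at 7 residues; BC2 differs at 4 residues. The closest is BC2.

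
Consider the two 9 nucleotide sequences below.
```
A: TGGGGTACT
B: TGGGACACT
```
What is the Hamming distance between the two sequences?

The sequences differ at sites 5, 6 (1-based) — 2 in total.

2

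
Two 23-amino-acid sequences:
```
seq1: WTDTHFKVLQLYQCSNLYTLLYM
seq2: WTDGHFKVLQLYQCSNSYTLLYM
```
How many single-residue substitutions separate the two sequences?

2

Comparing position by position, 2 positions differ: 4 (T/G), 17 (L/S).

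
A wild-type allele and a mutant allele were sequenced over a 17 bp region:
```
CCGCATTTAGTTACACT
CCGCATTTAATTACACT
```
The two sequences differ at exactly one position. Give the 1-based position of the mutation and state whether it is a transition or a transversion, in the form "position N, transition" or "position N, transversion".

Position 10 changes G→A. G is a purine and A is a purine, so this is a transition.

position 10, transition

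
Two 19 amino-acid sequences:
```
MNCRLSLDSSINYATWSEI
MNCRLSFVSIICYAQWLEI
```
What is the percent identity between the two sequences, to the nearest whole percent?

68%

6 positions differ (7, 8, 10, 12, 15, 17), so 13 of 19 match: 13/19 = 68.42%.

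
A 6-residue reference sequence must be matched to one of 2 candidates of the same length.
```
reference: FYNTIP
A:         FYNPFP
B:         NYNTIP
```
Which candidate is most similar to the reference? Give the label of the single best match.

A differs at 2 positions; B differs at 1 position. The closest is B.

B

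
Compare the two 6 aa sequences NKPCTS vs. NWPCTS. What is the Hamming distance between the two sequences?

1

Comparing position by position, 1 position differs: 2 (K/W).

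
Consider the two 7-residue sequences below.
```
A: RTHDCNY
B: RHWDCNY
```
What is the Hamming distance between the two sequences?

Mismatches (1-based): position 2: T→H; position 3: H→W.

2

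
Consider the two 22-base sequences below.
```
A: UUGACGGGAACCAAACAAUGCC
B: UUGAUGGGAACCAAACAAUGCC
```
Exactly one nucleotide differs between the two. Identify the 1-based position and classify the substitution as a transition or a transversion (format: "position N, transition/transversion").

The sequences differ only at position 5: C→U (pyrimidine→pyrimidine), a transition.

position 5, transition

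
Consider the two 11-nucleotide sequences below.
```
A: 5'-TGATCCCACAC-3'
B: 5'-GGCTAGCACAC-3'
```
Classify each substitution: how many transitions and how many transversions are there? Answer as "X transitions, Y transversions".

0 transitions, 4 transversions

Transitions (purine↔purine or pyrimidine↔pyrimidine): none.
Transversions (purine↔pyrimidine): 1 T→G, 3 A→C, 5 C→A, 6 C→G.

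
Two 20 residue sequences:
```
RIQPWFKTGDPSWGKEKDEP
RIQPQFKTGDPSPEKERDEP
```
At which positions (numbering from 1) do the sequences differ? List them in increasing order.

5, 13, 14, 17

Differences at position 5 (W→Q), position 13 (W→P), position 14 (G→E), position 17 (K→R).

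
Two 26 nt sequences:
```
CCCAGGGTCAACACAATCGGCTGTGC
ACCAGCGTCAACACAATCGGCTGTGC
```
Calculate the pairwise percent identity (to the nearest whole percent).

2 positions differ (1, 6), so 24 of 26 match: 24/26 = 92.31%.

92%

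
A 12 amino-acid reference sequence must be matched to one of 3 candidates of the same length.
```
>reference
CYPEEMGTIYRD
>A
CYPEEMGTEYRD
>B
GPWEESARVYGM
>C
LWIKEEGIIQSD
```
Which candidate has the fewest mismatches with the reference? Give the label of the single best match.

A

Hamming distances to reference — A: 1; B: 9; C: 8.
Smallest is A with 1 mismatch.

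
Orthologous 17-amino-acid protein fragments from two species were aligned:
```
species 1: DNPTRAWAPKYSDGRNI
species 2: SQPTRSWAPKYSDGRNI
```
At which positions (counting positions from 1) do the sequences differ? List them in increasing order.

Differences at position 1 (D→S), position 2 (N→Q), position 6 (A→S).

1, 2, 6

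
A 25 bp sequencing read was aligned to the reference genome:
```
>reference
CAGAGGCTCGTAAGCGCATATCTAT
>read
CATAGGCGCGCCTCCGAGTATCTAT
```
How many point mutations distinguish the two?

8

Comparing position by position, 8 sites differ: 3 (G/T), 8 (T/G), 11 (T/C), 12 (A/C), 13 (A/T), 14 (G/C), 17 (C/A), 18 (A/G).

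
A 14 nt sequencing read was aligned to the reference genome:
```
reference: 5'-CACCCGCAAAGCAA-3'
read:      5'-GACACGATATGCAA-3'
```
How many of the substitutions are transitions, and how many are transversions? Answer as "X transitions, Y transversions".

0 transitions, 5 transversions

Mismatches (1-based):
site 1: C→G (pyrimidine→purine, transversion)
site 4: C→A (pyrimidine→purine, transversion)
site 7: C→A (pyrimidine→purine, transversion)
site 8: A→T (purine→pyrimidine, transversion)
site 10: A→T (purine→pyrimidine, transversion)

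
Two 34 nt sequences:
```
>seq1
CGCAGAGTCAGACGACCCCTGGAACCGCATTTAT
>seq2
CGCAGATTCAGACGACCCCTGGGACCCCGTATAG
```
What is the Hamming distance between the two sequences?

Comparing position by position, 6 positions differ: 7 (G/T), 23 (A/G), 27 (G/C), 29 (A/G), 31 (T/A), 34 (T/G).

6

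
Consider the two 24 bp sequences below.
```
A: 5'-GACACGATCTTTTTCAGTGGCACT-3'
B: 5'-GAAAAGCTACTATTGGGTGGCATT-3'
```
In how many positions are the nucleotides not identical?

9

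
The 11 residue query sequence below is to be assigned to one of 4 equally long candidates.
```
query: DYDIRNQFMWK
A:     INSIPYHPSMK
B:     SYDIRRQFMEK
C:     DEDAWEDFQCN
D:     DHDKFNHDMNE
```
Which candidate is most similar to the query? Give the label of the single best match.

B

Hamming distances to query — A: 9; B: 3; C: 8; D: 7.
Smallest is B with 3 mismatches.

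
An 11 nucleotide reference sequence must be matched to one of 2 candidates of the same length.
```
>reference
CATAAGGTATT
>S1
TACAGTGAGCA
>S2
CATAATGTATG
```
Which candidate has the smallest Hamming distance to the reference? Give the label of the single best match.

S2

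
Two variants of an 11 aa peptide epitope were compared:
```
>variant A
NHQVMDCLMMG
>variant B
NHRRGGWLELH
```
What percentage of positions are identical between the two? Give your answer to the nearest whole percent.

Mismatches at positions 3, 4, 5, 6, 7, 9, 10, 11 (1-based): 8 of 11.
Identical positions: 3/11 = 27.27% → 27%.

27%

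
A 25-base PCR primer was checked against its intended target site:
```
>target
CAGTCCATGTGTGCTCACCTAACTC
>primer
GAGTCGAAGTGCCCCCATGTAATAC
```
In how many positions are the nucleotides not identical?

10

Comparing position by position, 10 positions differ: 1 (C/G), 6 (C/G), 8 (T/A), 12 (T/C), 13 (G/C), 15 (T/C), 18 (C/T), 19 (C/G), 23 (C/T), 24 (T/A).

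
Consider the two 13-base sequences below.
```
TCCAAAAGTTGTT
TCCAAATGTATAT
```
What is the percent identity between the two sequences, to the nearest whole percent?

4 positions differ (7, 10, 11, 12), so 9 of 13 match: 9/13 = 69.23%.

69%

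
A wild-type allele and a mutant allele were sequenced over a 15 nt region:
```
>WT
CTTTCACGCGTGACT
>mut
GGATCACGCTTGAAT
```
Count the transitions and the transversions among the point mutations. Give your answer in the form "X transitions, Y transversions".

0 transitions, 5 transversions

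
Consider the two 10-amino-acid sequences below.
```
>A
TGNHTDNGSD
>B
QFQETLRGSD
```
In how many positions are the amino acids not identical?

Mismatches (1-based): position 1: T→Q; position 2: G→F; position 3: N→Q; position 4: H→E; position 6: D→L; position 7: N→R.

6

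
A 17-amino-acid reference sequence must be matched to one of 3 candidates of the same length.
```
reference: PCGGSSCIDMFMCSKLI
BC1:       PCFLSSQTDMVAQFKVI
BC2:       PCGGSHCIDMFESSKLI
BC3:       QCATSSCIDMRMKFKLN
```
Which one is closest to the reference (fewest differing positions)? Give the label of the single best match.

BC1 differs at 9 positions; BC2 differs at 3 positions; BC3 differs at 7 positions. The closest is BC2.

BC2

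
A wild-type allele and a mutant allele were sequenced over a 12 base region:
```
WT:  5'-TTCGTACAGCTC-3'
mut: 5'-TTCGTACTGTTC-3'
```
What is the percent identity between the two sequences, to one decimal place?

83.3%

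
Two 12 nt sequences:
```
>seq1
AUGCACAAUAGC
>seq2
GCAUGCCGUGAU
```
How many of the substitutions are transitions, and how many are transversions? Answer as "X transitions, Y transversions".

Transitions (purine↔purine or pyrimidine↔pyrimidine): 1 A→G, 2 U→C, 3 G→A, 4 C→U, 5 A→G, 8 A→G, 10 A→G, 11 G→A, 12 C→U.
Transversions (purine↔pyrimidine): 7 A→C.

9 transitions, 1 transversion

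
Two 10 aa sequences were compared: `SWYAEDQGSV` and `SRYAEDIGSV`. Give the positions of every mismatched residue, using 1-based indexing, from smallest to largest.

2, 7

Scanning 1-based: 2: W/R; 7: Q/I.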